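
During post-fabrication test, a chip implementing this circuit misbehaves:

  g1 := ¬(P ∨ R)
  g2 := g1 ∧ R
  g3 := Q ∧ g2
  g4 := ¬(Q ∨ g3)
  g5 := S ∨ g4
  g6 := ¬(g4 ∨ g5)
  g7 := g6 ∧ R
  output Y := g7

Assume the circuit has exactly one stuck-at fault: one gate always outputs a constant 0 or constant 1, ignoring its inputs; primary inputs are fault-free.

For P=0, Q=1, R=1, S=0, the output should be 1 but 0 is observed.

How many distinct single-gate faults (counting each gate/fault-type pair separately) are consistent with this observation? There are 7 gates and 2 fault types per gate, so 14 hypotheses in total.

4

Fault-free: g1=0, g2=0, g3=0, g4=0, g5=0, g6=1, g7=1 → 1. Observed 0.
  g1 stuck-at-0: output 1 ✗
  g1 stuck-at-1: output 1 ✗
  g2 stuck-at-0: output 1 ✗
  g2 stuck-at-1: output 1 ✗
  g3 stuck-at-0: output 1 ✗
  g3 stuck-at-1: output 1 ✗
  g4 stuck-at-0: output 1 ✗
  g4 stuck-at-1: output 0 ✓
  g5 stuck-at-0: output 1 ✗
  g5 stuck-at-1: output 0 ✓
  g6 stuck-at-0: output 0 ✓
  g6 stuck-at-1: output 1 ✗
  g7 stuck-at-0: output 0 ✓
  g7 stuck-at-1: output 1 ✗
Consistent faults: {g4 stuck-at-1, g5 stuck-at-1, g6 stuck-at-0, g7 stuck-at-0} — 4 in all.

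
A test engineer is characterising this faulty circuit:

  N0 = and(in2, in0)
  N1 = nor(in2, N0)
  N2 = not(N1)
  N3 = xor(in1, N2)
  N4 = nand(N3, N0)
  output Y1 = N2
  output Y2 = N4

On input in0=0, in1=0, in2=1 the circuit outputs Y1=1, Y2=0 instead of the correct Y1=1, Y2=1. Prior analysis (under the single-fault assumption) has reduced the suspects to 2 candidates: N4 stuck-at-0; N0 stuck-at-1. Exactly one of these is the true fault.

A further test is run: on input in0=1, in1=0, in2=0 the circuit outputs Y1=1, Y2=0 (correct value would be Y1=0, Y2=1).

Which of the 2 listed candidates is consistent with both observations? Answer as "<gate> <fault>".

Evaluate each candidate on input in0=1, in1=0, in2=0:
  N4 stuck-at-0: N0=0, N1=1, N2=0, N3=0, N4=0 [stuck-at-0] → Y1=0, Y2=0 — eliminated
  N0 stuck-at-1: N0=1 [stuck-at-1], N1=0, N2=1, N3=1, N4=0 → Y1=1, Y2=0 — matches
Only N0 stuck-at-1 reproduces the observed Y1=1, Y2=0.

N0 stuck-at-1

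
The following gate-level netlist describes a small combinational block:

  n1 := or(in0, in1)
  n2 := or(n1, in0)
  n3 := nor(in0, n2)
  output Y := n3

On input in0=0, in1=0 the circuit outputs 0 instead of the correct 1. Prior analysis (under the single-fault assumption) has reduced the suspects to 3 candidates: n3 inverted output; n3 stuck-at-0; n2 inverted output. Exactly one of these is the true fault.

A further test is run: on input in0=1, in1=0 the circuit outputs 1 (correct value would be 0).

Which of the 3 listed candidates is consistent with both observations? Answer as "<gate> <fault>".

n3 inverted output

Evaluate each candidate on input in0=1, in1=0:
  n3 inverted output: n1=1, n2=1, n3=1 [inverted output] → 1 — matches
  n3 stuck-at-0: n1=1, n2=1, n3=0 [stuck-at-0] → 0 — eliminated
  n2 inverted output: n1=1, n2=0 [inverted output], n3=0 → 0 — eliminated
Only n3 inverted output reproduces the observed 1.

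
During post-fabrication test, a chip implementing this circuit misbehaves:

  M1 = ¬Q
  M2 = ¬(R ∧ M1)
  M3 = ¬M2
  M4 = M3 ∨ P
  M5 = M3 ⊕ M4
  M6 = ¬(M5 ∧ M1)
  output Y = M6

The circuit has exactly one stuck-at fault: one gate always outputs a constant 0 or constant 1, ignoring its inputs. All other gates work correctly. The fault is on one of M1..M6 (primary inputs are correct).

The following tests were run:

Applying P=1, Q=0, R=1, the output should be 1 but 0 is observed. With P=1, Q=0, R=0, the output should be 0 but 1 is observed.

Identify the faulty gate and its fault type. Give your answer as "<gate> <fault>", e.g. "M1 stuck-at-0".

M4 stuck-at-0

Fault-free values for test 1 (P=1, Q=0, R=1): M1=1, M2=0, M3=1, M4=1, M5=0, M6=1, giving Y=1. Observed 0.
Test 1: faults giving observed 0 are {M2 stuck-at-1, M3 stuck-at-0, M4 stuck-at-0, M5 stuck-at-1, M6 stuck-at-0}.
Test 2 (P=1, Q=0, R=0): fault-free M1=1, M2=1, M3=0, M4=1, M5=1, M6=0 → 0; observed 1. Eliminates M2 stuck-at-1, M3 stuck-at-0, M5 stuck-at-1, M6 stuck-at-0.
Only M4 stuck-at-0 is consistent with every test.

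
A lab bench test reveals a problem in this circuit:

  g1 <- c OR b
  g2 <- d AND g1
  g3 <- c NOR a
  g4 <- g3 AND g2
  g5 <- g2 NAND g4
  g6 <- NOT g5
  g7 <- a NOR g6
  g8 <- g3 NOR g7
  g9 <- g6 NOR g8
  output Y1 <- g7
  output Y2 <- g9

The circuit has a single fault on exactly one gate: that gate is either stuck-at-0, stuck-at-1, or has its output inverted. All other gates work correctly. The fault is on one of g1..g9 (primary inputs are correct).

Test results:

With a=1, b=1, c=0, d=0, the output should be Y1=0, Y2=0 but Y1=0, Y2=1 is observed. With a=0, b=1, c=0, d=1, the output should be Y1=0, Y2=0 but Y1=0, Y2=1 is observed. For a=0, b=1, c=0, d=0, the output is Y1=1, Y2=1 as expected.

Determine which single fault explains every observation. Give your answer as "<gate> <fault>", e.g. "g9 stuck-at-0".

Fault-free values for test 1 (a=1, b=1, c=0, d=0): g1=1, g2=0, g3=0, g4=0, g5=1, g6=0, g7=0, g8=1, g9=0, giving Y1=0, Y2=0. Observed Y1=0, Y2=1.
Test 1: faults giving observed Y1=0, Y2=1 are {g3 stuck-at-1, g3 inverted output, g8 stuck-at-0, g8 inverted output, g9 stuck-at-1, g9 inverted output}.
Test 2 (a=0, b=1, c=0, d=1): fault-free g1=1, g2=1, g3=1, g4=1, g5=0, g6=1, g7=0, g8=0, g9=0 → Y1=0, Y2=0; observed Y1=0, Y2=1. Eliminates g3 stuck-at-1, g3 inverted output, g8 stuck-at-0, g8 inverted output.
Test 3 (a=0, b=1, c=0, d=0): fault-free g1=1, g2=0, g3=1, g4=0, g5=1, g6=0, g7=1, g8=0, g9=1 → Y1=1, Y2=1; observed Y1=1, Y2=1. Eliminates g9 inverted output.
Only g9 stuck-at-1 is consistent with every test.

g9 stuck-at-1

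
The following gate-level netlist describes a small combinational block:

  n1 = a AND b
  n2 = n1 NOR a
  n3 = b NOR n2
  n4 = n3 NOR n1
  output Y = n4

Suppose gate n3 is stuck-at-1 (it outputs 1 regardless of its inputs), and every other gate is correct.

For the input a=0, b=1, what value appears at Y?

0

Propagate with n3 forced: n1=0, n2=1, n3=1 [stuck-at-1], n4=0.
So Y = 0. (Without the fault it would be 1.)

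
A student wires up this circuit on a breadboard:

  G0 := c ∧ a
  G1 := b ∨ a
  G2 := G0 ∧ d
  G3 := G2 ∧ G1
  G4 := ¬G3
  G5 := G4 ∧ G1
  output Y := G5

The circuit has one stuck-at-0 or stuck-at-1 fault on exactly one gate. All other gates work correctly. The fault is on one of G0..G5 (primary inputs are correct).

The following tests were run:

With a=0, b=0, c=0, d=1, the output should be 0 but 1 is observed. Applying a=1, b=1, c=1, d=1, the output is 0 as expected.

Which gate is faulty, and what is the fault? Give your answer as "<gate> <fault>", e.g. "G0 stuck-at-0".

Fault-free values for test 1 (a=0, b=0, c=0, d=1): G0=0, G1=0, G2=0, G3=0, G4=1, G5=0, giving Y=0. Observed 1.
Test 1: faults giving observed 1 are {G1 stuck-at-1, G5 stuck-at-1}.
Test 2 (a=1, b=1, c=1, d=1): fault-free G0=1, G1=1, G2=1, G3=1, G4=0, G5=0 → 0; observed 0. Eliminates G5 stuck-at-1.
Only G1 stuck-at-1 is consistent with every test.

G1 stuck-at-1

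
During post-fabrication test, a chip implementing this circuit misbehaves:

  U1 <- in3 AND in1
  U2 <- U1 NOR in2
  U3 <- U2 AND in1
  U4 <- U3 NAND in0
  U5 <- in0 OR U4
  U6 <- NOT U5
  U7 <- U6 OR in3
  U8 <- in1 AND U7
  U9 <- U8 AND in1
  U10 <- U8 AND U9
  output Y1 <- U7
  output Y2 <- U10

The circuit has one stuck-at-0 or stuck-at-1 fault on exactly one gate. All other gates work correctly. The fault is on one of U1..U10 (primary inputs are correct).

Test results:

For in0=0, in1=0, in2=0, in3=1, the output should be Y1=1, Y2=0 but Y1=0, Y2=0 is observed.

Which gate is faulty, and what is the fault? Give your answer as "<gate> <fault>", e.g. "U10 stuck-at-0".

Fault-free values for test 1 (in0=0, in1=0, in2=0, in3=1): U1=0, U2=1, U3=0, U4=1, U5=1, U6=0, U7=1, U8=0, U9=0, U10=0, giving Y1=1, Y2=0. Observed Y1=0, Y2=0.
Test 1: faults giving observed Y1=0, Y2=0 are {U7 stuck-at-0}.
Only U7 stuck-at-0 is consistent with every test.

U7 stuck-at-0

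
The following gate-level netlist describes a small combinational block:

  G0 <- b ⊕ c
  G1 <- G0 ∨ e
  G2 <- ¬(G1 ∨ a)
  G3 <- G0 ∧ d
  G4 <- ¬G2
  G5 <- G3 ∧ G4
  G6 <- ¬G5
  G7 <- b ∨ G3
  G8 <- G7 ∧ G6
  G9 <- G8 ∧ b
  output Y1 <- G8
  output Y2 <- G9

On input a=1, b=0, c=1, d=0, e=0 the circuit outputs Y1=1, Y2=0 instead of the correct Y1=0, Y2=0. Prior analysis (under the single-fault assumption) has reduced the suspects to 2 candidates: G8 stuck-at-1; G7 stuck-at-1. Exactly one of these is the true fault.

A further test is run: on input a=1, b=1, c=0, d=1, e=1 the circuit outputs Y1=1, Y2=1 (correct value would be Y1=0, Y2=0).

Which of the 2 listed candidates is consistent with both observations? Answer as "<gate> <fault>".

G8 stuck-at-1

Evaluate each candidate on input a=1, b=1, c=0, d=1, e=1:
  G8 stuck-at-1: G0=1, G1=1, G2=0, G3=1, G4=1, G5=1, G6=0, G7=1, G8=1 [stuck-at-1], G9=1 → Y1=1, Y2=1 — matches
  G7 stuck-at-1: G0=1, G1=1, G2=0, G3=1, G4=1, G5=1, G6=0, G7=1 [stuck-at-1], G8=0, G9=0 → Y1=0, Y2=0 — eliminated
Only G8 stuck-at-1 reproduces the observed Y1=1, Y2=1.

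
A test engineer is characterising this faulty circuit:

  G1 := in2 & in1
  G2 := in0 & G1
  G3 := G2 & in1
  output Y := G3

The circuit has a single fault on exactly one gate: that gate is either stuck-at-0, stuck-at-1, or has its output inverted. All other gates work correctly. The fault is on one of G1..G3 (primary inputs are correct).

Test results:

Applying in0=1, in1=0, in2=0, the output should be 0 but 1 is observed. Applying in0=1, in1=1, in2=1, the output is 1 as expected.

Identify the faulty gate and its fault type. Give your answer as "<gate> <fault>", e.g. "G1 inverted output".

G3 stuck-at-1

Fault-free values for test 1 (in0=1, in1=0, in2=0): G1=0, G2=0, G3=0, giving Y=0. Observed 1.
Test 1: faults giving observed 1 are {G3 stuck-at-1, G3 inverted output}.
Test 2 (in0=1, in1=1, in2=1): fault-free G1=1, G2=1, G3=1 → 1; observed 1. Eliminates G3 inverted output.
Only G3 stuck-at-1 is consistent with every test.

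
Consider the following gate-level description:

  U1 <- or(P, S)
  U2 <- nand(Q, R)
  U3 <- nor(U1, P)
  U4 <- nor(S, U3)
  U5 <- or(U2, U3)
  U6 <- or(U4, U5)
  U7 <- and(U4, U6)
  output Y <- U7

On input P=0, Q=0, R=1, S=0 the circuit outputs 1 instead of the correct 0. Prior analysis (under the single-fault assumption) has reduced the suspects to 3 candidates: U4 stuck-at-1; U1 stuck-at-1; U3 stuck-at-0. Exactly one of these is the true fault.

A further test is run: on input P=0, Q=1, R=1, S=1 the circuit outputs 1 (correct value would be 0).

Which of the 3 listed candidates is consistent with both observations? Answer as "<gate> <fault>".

Evaluate each candidate on input P=0, Q=1, R=1, S=1:
  U4 stuck-at-1: U1=1, U2=0, U3=0, U4=1 [stuck-at-1], U5=0, U6=1, U7=1 → 1 — matches
  U1 stuck-at-1: U1=1 [stuck-at-1], U2=0, U3=0, U4=0, U5=0, U6=0, U7=0 → 0 — eliminated
  U3 stuck-at-0: U1=1, U2=0, U3=0 [stuck-at-0], U4=0, U5=0, U6=0, U7=0 → 0 — eliminated
Only U4 stuck-at-1 reproduces the observed 1.

U4 stuck-at-1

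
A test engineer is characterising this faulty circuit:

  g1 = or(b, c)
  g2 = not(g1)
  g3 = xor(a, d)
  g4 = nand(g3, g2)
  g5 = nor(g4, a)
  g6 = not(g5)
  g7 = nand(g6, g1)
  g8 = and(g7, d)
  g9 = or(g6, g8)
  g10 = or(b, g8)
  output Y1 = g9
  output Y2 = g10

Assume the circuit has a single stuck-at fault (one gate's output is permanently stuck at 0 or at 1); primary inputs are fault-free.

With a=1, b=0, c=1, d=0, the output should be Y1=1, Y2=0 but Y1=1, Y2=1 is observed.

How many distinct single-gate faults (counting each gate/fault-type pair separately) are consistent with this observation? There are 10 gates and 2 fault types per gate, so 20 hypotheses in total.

2

Fault-free: g1=1, g2=0, g3=1, g4=1, g5=0, g6=1, g7=0, g8=0, g9=1, g10=0 → Y1=1, Y2=0. Observed Y1=1, Y2=1.
  g1: none of the 2 fault types match ✗
  g2: none of the 2 fault types match ✗
  g3: none of the 2 fault types match ✗
  g4: none of the 2 fault types match ✗
  g5: none of the 2 fault types match ✗
  g6: none of the 2 fault types match ✗
  g7: none of the 2 fault types match ✗
  g8: stuck-at-1 ✓; others ✗
  g9: none of the 2 fault types match ✗
  g10: stuck-at-1 ✓; others ✗
Consistent faults: {g8 stuck-at-1, g10 stuck-at-1} — 2 in all.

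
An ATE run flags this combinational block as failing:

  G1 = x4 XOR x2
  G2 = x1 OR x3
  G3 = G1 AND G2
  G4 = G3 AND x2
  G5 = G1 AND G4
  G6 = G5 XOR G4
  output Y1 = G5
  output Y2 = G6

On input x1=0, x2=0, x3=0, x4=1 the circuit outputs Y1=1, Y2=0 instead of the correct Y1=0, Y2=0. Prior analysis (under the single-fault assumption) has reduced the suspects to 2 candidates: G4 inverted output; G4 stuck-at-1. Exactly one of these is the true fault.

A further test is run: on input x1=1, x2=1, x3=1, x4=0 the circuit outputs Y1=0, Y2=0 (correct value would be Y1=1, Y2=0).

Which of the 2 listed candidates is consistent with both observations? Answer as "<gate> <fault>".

Evaluate each candidate on input x1=1, x2=1, x3=1, x4=0:
  G4 inverted output: G1=1, G2=1, G3=1, G4=0 [inverted output], G5=0, G6=0 → Y1=0, Y2=0 — matches
  G4 stuck-at-1: G1=1, G2=1, G3=1, G4=1 [stuck-at-1], G5=1, G6=0 → Y1=1, Y2=0 — eliminated
Only G4 inverted output reproduces the observed Y1=0, Y2=0.

G4 inverted output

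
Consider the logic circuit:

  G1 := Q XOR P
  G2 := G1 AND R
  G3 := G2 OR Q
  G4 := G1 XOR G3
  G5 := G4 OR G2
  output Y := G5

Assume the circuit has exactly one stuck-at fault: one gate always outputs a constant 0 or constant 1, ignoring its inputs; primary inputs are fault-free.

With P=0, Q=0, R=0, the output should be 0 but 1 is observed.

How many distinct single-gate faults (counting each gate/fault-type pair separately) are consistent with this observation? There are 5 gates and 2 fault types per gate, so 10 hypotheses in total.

5

Fault-free: G1=0, G2=0, G3=0, G4=0, G5=0 → 0. Observed 1.
  G1 stuck-at-0: output 0 ✗
  G1 stuck-at-1: output 1 ✓
  G2 stuck-at-0: output 0 ✗
  G2 stuck-at-1: output 1 ✓
  G3 stuck-at-0: output 0 ✗
  G3 stuck-at-1: output 1 ✓
  G4 stuck-at-0: output 0 ✗
  G4 stuck-at-1: output 1 ✓
  G5 stuck-at-0: output 0 ✗
  G5 stuck-at-1: output 1 ✓
Consistent faults: {G1 stuck-at-1, G2 stuck-at-1, G3 stuck-at-1, G4 stuck-at-1, G5 stuck-at-1} — 5 in all.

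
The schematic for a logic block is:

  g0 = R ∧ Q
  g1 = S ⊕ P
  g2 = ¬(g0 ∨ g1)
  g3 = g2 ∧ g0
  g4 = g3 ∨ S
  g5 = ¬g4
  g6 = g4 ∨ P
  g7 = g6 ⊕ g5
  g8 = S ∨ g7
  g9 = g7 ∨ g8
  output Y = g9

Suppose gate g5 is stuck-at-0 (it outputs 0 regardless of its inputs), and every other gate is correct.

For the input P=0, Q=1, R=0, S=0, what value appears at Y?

Propagate with g5 forced: g0=0, g1=0, g2=1, g3=0, g4=0, g5=0 [stuck-at-0], g6=0, g7=0, g8=0, g9=0.
So Y = 0. (Without the fault it would be 1.)

0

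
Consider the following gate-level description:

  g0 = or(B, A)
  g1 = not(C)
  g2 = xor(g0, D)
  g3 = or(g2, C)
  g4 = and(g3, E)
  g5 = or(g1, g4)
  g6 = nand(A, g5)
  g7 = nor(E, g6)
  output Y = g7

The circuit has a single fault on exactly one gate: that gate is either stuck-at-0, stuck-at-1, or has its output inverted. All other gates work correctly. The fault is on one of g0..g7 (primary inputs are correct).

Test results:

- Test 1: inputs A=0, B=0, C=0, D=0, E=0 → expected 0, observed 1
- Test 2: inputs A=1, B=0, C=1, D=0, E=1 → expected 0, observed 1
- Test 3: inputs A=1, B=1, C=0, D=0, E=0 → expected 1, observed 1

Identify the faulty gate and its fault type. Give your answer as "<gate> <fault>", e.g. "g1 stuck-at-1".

g7 stuck-at-1

Fault-free values for test 1 (A=0, B=0, C=0, D=0, E=0): g0=0, g1=1, g2=0, g3=0, g4=0, g5=1, g6=1, g7=0, giving Y=0. Observed 1.
Test 1: faults giving observed 1 are {g6 stuck-at-0, g6 inverted output, g7 stuck-at-1, g7 inverted output}.
Test 2 (A=1, B=0, C=1, D=0, E=1): fault-free g0=1, g1=0, g2=1, g3=1, g4=1, g5=1, g6=0, g7=0 → 0; observed 1. Eliminates g6 stuck-at-0, g6 inverted output.
Test 3 (A=1, B=1, C=0, D=0, E=0): fault-free g0=1, g1=1, g2=1, g3=1, g4=0, g5=1, g6=0, g7=1 → 1; observed 1. Eliminates g7 inverted output.
Only g7 stuck-at-1 is consistent with every test.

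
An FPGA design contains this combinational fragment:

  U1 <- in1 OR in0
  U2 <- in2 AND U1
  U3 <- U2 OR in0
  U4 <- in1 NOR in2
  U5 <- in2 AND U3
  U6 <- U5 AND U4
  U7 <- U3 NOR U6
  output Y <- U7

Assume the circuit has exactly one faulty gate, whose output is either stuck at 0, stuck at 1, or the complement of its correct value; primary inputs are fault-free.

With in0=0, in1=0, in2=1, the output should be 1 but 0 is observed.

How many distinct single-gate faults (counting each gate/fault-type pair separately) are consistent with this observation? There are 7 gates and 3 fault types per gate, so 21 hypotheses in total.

10

Fault-free: U1=0, U2=0, U3=0, U4=0, U5=0, U6=0, U7=1 → 1. Observed 0.
  U1: stuck-at-1, inverted output ✓; others ✗
  U2: stuck-at-1, inverted output ✓; others ✗
  U3: stuck-at-1, inverted output ✓; others ✗
  U4: none of the 3 fault types match ✗
  U5: none of the 3 fault types match ✗
  U6: stuck-at-1, inverted output ✓; others ✗
  U7: stuck-at-0, inverted output ✓; others ✗
Consistent faults: {U1 stuck-at-1, U1 inverted output, U2 stuck-at-1, U2 inverted output, U3 stuck-at-1, U3 inverted output, U6 stuck-at-1, U6 inverted output, U7 stuck-at-0, U7 inverted output} — 10 in all.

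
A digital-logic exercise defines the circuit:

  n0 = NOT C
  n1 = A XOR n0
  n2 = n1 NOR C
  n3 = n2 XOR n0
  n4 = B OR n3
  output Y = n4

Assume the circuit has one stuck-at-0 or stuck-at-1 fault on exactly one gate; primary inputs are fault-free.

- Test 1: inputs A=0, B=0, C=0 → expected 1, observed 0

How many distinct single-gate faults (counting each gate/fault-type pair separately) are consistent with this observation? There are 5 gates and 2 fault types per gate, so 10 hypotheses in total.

4

Fault-free: n0=1, n1=1, n2=0, n3=1, n4=1 → 1. Observed 0.
  n0 stuck-at-0: output 1 ✗
  n0 stuck-at-1: output 1 ✗
  n1 stuck-at-0: output 0 ✓
  n1 stuck-at-1: output 1 ✗
  n2 stuck-at-0: output 1 ✗
  n2 stuck-at-1: output 0 ✓
  n3 stuck-at-0: output 0 ✓
  n3 stuck-at-1: output 1 ✗
  n4 stuck-at-0: output 0 ✓
  n4 stuck-at-1: output 1 ✗
Consistent faults: {n1 stuck-at-0, n2 stuck-at-1, n3 stuck-at-0, n4 stuck-at-0} — 4 in all.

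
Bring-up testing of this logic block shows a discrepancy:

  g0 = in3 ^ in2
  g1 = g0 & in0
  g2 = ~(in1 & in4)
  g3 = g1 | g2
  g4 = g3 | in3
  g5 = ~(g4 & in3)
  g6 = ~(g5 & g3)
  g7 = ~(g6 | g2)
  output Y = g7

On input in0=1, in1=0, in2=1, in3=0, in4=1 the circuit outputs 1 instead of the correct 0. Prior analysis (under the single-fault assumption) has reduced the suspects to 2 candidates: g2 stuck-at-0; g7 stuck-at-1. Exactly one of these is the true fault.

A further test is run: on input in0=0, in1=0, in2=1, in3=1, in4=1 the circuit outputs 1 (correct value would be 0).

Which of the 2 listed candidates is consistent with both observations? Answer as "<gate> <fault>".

Evaluate each candidate on input in0=0, in1=0, in2=1, in3=1, in4=1:
  g2 stuck-at-0: g0=0, g1=0, g2=0 [stuck-at-0], g3=0, g4=1, g5=0, g6=1, g7=0 → 0 — eliminated
  g7 stuck-at-1: g0=0, g1=0, g2=1, g3=1, g4=1, g5=0, g6=1, g7=1 [stuck-at-1] → 1 — matches
Only g7 stuck-at-1 reproduces the observed 1.

g7 stuck-at-1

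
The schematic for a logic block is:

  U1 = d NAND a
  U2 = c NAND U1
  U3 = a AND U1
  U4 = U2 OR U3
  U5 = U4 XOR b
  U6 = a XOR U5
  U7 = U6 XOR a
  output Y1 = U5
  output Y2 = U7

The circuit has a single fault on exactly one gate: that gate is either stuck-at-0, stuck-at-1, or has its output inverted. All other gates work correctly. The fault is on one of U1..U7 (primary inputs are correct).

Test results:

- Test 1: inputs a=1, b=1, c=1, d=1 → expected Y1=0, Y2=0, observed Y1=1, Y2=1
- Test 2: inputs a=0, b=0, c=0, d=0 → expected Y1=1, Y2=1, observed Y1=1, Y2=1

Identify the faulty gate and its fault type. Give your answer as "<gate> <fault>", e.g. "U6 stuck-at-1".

Fault-free values for test 1 (a=1, b=1, c=1, d=1): U1=0, U2=1, U3=0, U4=1, U5=0, U6=1, U7=0, giving Y1=0, Y2=0. Observed Y1=1, Y2=1.
Test 1: faults giving observed Y1=1, Y2=1 are {U2 stuck-at-0, U2 inverted output, U4 stuck-at-0, U4 inverted output, U5 stuck-at-1, U5 inverted output}.
Test 2 (a=0, b=0, c=0, d=0): fault-free U1=1, U2=1, U3=0, U4=1, U5=1, U6=1, U7=1 → Y1=1, Y2=1; observed Y1=1, Y2=1. Eliminates U2 stuck-at-0, U2 inverted output, U4 stuck-at-0, U4 inverted output, U5 inverted output.
Only U5 stuck-at-1 is consistent with every test.

U5 stuck-at-1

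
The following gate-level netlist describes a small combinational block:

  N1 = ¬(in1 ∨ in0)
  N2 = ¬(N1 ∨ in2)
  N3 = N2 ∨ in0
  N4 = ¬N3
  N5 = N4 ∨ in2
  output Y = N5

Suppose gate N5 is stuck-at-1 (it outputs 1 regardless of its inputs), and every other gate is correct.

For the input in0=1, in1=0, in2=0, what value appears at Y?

Propagate with N5 forced: N1=0, N2=1, N3=1, N4=0, N5=1 [stuck-at-1].
So Y = 1. (Without the fault it would be 0.)

1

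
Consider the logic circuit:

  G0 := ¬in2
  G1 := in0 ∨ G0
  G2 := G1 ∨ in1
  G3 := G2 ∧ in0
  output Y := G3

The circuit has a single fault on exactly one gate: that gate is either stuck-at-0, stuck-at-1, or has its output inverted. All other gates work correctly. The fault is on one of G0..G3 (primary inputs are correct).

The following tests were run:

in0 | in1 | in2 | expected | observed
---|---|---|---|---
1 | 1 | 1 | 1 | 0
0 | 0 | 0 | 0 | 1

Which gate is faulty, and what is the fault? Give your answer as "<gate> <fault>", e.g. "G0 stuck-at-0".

G3 inverted output

Fault-free values for test 1 (in0=1, in1=1, in2=1): G0=0, G1=1, G2=1, G3=1, giving Y=1. Observed 0.
Test 1: faults giving observed 0 are {G2 stuck-at-0, G2 inverted output, G3 stuck-at-0, G3 inverted output}.
Test 2 (in0=0, in1=0, in2=0): fault-free G0=1, G1=1, G2=1, G3=0 → 0; observed 1. Eliminates G2 stuck-at-0, G2 inverted output, G3 stuck-at-0.
Only G3 inverted output is consistent with every test.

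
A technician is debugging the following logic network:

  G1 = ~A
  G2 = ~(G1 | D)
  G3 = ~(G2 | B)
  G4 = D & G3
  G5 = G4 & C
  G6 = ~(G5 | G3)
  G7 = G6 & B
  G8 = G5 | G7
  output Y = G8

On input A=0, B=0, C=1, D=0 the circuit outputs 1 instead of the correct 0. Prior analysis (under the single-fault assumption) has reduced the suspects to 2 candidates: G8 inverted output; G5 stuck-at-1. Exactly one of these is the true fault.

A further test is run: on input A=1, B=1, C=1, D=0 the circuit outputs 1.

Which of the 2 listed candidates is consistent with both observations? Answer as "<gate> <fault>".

G5 stuck-at-1

Evaluate each candidate on input A=1, B=1, C=1, D=0:
  G8 inverted output: G1=0, G2=1, G3=0, G4=0, G5=0, G6=1, G7=1, G8=0 [inverted output] → 0 — eliminated
  G5 stuck-at-1: G1=0, G2=1, G3=0, G4=0, G5=1 [stuck-at-1], G6=0, G7=0, G8=1 → 1 — matches
Only G5 stuck-at-1 reproduces the observed 1.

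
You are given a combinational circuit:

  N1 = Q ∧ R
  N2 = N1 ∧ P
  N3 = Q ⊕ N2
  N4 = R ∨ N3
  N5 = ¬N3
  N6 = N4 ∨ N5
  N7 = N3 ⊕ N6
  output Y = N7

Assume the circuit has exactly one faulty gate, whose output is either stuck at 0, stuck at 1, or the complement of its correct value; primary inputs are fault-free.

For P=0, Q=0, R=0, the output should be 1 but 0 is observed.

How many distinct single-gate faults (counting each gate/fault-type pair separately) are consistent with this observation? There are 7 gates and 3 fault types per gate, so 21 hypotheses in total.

10

Fault-free: N1=0, N2=0, N3=0, N4=0, N5=1, N6=1, N7=1 → 1. Observed 0.
  N1: none of the 3 fault types match ✗
  N2: stuck-at-1, inverted output ✓; others ✗
  N3: stuck-at-1, inverted output ✓; others ✗
  N4: none of the 3 fault types match ✗
  N5: stuck-at-0, inverted output ✓; others ✗
  N6: stuck-at-0, inverted output ✓; others ✗
  N7: stuck-at-0, inverted output ✓; others ✗
Consistent faults: {N2 stuck-at-1, N2 inverted output, N3 stuck-at-1, N3 inverted output, N5 stuck-at-0, N5 inverted output, N6 stuck-at-0, N6 inverted output, N7 stuck-at-0, N7 inverted output} — 10 in all.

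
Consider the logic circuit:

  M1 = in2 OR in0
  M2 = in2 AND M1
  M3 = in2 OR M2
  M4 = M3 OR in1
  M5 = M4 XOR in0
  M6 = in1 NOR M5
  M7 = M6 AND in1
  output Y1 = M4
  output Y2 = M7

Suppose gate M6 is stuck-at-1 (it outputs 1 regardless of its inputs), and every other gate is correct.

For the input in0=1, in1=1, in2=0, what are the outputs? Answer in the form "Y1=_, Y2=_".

Propagate with M6 forced: M1=1, M2=0, M3=0, M4=1, M5=0, M6=1 [stuck-at-1], M7=1.
So the outputs are Y1=1, Y2=1. (Without the fault they would be Y1=1, Y2=0.)

Y1=1, Y2=1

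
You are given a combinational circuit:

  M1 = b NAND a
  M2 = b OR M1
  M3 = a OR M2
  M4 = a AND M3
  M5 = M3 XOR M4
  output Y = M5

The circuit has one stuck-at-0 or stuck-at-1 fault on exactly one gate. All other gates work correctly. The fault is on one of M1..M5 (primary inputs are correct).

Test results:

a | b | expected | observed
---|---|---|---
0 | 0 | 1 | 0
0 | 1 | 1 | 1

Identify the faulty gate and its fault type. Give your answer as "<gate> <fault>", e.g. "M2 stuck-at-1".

Fault-free values for test 1 (a=0, b=0): M1=1, M2=1, M3=1, M4=0, M5=1, giving Y=1. Observed 0.
Test 1: faults giving observed 0 are {M1 stuck-at-0, M2 stuck-at-0, M3 stuck-at-0, M4 stuck-at-1, M5 stuck-at-0}.
Test 2 (a=0, b=1): fault-free M1=1, M2=1, M3=1, M4=0, M5=1 → 1; observed 1. Eliminates M2 stuck-at-0, M3 stuck-at-0, M4 stuck-at-1, M5 stuck-at-0.
Only M1 stuck-at-0 is consistent with every test.

M1 stuck-at-0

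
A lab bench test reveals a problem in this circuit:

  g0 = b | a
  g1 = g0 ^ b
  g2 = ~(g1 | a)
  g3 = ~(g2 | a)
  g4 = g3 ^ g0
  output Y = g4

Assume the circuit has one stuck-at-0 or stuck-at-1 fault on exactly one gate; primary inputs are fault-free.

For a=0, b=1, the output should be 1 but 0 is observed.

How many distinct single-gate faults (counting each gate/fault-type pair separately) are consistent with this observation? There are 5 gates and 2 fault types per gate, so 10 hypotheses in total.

4

Fault-free: g0=1, g1=0, g2=1, g3=0, g4=1 → 1. Observed 0.
  g0 stuck-at-0: output 1 ✗
  g0 stuck-at-1: output 1 ✗
  g1 stuck-at-0: output 1 ✗
  g1 stuck-at-1: output 0 ✓
  g2 stuck-at-0: output 0 ✓
  g2 stuck-at-1: output 1 ✗
  g3 stuck-at-0: output 1 ✗
  g3 stuck-at-1: output 0 ✓
  g4 stuck-at-0: output 0 ✓
  g4 stuck-at-1: output 1 ✗
Consistent faults: {g1 stuck-at-1, g2 stuck-at-0, g3 stuck-at-1, g4 stuck-at-0} — 4 in all.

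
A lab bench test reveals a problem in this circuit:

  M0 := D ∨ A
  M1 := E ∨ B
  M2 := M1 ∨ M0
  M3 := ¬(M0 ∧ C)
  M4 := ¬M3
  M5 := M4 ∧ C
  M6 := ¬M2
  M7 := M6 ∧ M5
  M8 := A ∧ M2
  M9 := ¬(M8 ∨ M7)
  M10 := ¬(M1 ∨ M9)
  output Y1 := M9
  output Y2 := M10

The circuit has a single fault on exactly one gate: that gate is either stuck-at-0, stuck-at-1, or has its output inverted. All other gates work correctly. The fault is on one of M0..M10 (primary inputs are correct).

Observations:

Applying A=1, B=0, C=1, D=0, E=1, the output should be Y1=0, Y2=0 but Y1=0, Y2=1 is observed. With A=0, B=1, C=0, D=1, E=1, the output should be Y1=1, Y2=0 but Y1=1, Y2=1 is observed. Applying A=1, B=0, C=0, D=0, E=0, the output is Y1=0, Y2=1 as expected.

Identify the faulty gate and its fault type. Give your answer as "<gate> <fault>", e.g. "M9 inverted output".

Fault-free values for test 1 (A=1, B=0, C=1, D=0, E=1): M0=1, M1=1, M2=1, M3=0, M4=1, M5=1, M6=0, M7=0, M8=1, M9=0, M10=0, giving Y1=0, Y2=0. Observed Y1=0, Y2=1.
Test 1: faults giving observed Y1=0, Y2=1 are {M1 stuck-at-0, M1 inverted output, M10 stuck-at-1, M10 inverted output}.
Test 2 (A=0, B=1, C=0, D=1, E=1): fault-free M0=1, M1=1, M2=1, M3=1, M4=0, M5=0, M6=0, M7=0, M8=0, M9=1, M10=0 → Y1=1, Y2=0; observed Y1=1, Y2=1. Eliminates M1 stuck-at-0, M1 inverted output.
Test 3 (A=1, B=0, C=0, D=0, E=0): fault-free M0=1, M1=0, M2=1, M3=1, M4=0, M5=0, M6=0, M7=0, M8=1, M9=0, M10=1 → Y1=0, Y2=1; observed Y1=0, Y2=1. Eliminates M10 inverted output.
Only M10 stuck-at-1 is consistent with every test.

M10 stuck-at-1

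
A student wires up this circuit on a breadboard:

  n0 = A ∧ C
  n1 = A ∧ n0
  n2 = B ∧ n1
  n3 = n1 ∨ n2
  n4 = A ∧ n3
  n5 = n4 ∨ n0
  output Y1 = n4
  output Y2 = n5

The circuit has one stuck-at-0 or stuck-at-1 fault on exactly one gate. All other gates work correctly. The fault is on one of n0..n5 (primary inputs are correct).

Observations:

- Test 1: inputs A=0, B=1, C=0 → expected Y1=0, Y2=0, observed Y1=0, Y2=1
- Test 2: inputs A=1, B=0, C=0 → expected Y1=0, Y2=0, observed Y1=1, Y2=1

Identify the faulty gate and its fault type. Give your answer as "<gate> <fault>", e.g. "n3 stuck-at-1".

Fault-free values for test 1 (A=0, B=1, C=0): n0=0, n1=0, n2=0, n3=0, n4=0, n5=0, giving Y1=0, Y2=0. Observed Y1=0, Y2=1.
Test 1: faults giving observed Y1=0, Y2=1 are {n0 stuck-at-1, n5 stuck-at-1}.
Test 2 (A=1, B=0, C=0): fault-free n0=0, n1=0, n2=0, n3=0, n4=0, n5=0 → Y1=0, Y2=0; observed Y1=1, Y2=1. Eliminates n5 stuck-at-1.
Only n0 stuck-at-1 is consistent with every test.

n0 stuck-at-1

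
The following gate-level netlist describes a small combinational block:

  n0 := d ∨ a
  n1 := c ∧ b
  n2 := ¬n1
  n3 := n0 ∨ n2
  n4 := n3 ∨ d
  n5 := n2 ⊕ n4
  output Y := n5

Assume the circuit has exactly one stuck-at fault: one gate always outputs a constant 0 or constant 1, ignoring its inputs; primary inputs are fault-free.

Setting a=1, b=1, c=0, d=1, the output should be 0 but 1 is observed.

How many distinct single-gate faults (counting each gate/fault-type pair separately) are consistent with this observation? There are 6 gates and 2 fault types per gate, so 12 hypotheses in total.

4

Fault-free: n0=1, n1=0, n2=1, n3=1, n4=1, n5=0 → 0. Observed 1.
  n0 stuck-at-0: output 0 ✗
  n0 stuck-at-1: output 0 ✗
  n1 stuck-at-0: output 0 ✗
  n1 stuck-at-1: output 1 ✓
  n2 stuck-at-0: output 1 ✓
  n2 stuck-at-1: output 0 ✗
  n3 stuck-at-0: output 0 ✗
  n3 stuck-at-1: output 0 ✗
  n4 stuck-at-0: output 1 ✓
  n4 stuck-at-1: output 0 ✗
  n5 stuck-at-0: output 0 ✗
  n5 stuck-at-1: output 1 ✓
Consistent faults: {n1 stuck-at-1, n2 stuck-at-0, n4 stuck-at-0, n5 stuck-at-1} — 4 in all.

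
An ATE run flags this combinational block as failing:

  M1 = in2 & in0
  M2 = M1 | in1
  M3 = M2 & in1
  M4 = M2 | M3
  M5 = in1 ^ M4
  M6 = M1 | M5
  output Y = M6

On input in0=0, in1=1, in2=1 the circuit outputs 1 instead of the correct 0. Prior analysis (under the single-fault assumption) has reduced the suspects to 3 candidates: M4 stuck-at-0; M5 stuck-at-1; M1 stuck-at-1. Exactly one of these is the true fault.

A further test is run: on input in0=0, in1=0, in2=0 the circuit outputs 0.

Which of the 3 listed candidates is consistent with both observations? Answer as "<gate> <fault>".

Evaluate each candidate on input in0=0, in1=0, in2=0:
  M4 stuck-at-0: M1=0, M2=0, M3=0, M4=0 [stuck-at-0], M5=0, M6=0 → 0 — matches
  M5 stuck-at-1: M1=0, M2=0, M3=0, M4=0, M5=1 [stuck-at-1], M6=1 → 1 — eliminated
  M1 stuck-at-1: M1=1 [stuck-at-1], M2=1, M3=0, M4=1, M5=1, M6=1 → 1 — eliminated
Only M4 stuck-at-0 reproduces the observed 0.

M4 stuck-at-0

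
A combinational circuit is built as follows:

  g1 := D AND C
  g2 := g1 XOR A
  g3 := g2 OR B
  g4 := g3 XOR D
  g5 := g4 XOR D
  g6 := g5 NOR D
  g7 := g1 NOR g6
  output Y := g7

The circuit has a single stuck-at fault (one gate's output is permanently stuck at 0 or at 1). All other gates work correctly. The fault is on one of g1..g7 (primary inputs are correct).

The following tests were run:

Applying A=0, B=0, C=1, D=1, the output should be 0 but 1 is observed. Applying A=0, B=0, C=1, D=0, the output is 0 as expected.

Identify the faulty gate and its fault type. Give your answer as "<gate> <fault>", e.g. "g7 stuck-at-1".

g1 stuck-at-0

Fault-free values for test 1 (A=0, B=0, C=1, D=1): g1=1, g2=1, g3=1, g4=0, g5=1, g6=0, g7=0, giving Y=0. Observed 1.
Test 1: faults giving observed 1 are {g1 stuck-at-0, g7 stuck-at-1}.
Test 2 (A=0, B=0, C=1, D=0): fault-free g1=0, g2=0, g3=0, g4=0, g5=0, g6=1, g7=0 → 0; observed 0. Eliminates g7 stuck-at-1.
Only g1 stuck-at-0 is consistent with every test.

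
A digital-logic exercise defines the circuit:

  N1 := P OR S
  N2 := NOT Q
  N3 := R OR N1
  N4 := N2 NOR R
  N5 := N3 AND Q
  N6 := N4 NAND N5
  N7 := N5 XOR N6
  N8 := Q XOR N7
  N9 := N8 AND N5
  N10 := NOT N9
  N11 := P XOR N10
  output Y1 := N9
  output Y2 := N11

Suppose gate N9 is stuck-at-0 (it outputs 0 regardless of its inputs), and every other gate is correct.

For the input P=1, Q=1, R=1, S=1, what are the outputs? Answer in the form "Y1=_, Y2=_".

Y1=0, Y2=0

Propagate with N9 forced: N1=1, N2=0, N3=1, N4=0, N5=1, N6=1, N7=0, N8=1, N9=0 [stuck-at-0], N10=1, N11=0.
So the outputs are Y1=0, Y2=0. (Without the fault they would be Y1=1, Y2=1.)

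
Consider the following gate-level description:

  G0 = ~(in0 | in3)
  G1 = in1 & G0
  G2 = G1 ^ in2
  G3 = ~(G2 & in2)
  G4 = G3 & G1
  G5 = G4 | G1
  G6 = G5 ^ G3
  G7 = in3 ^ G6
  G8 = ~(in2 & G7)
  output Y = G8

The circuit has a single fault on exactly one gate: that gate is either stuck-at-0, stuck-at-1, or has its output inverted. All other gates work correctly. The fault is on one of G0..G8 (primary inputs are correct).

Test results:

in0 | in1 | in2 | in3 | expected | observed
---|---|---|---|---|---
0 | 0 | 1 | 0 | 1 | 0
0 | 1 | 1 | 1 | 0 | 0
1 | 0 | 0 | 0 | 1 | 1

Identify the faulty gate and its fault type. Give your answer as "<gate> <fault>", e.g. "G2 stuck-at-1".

Fault-free values for test 1 (in0=0, in1=0, in2=1, in3=0): G0=1, G1=0, G2=1, G3=0, G4=0, G5=0, G6=0, G7=0, G8=1, giving Y=1. Observed 0.
Test 1: faults giving observed 0 are {G2 stuck-at-0, G2 inverted output, G3 stuck-at-1, G3 inverted output, G4 stuck-at-1, G4 inverted output, G5 stuck-at-1, G5 inverted output, G6 stuck-at-1, G6 inverted output, G7 stuck-at-1, G7 inverted output, G8 stuck-at-0, G8 inverted output}.
Test 2 (in0=0, in1=1, in2=1, in3=1): fault-free G0=0, G1=0, G2=1, G3=0, G4=0, G5=0, G6=0, G7=1, G8=0 → 0; observed 0. Eliminates G2 stuck-at-0, G2 inverted output, G3 stuck-at-1, G3 inverted output, G4 stuck-at-1, G4 inverted output, G5 stuck-at-1, G5 inverted output, G6 stuck-at-1, G6 inverted output, G7 inverted output, G8 inverted output.
Test 3 (in0=1, in1=0, in2=0, in3=0): fault-free G0=0, G1=0, G2=0, G3=1, G4=0, G5=0, G6=1, G7=1, G8=1 → 1; observed 1. Eliminates G8 stuck-at-0.
Only G7 stuck-at-1 is consistent with every test.

G7 stuck-at-1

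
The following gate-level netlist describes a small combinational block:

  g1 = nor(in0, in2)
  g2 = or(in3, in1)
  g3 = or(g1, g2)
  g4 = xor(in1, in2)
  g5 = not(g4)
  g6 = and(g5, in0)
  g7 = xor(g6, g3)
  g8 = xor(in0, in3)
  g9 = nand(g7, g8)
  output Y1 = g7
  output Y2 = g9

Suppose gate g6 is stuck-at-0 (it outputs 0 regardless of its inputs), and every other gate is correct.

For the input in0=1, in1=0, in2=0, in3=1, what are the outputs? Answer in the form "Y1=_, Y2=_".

Y1=1, Y2=1

Propagate with g6 forced: g1=0, g2=1, g3=1, g4=0, g5=1, g6=0 [stuck-at-0], g7=1, g8=0, g9=1.
So the outputs are Y1=1, Y2=1. (Without the fault they would be Y1=0, Y2=1.)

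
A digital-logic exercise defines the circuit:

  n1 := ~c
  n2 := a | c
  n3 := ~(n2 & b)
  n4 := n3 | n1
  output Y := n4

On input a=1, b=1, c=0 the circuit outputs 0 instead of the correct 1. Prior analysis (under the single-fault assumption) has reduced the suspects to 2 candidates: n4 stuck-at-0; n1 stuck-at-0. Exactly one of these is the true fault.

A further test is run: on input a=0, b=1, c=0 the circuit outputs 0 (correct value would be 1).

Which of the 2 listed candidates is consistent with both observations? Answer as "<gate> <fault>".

Evaluate each candidate on input a=0, b=1, c=0:
  n4 stuck-at-0: n1=1, n2=0, n3=1, n4=0 [stuck-at-0] → 0 — matches
  n1 stuck-at-0: n1=0 [stuck-at-0], n2=0, n3=1, n4=1 → 1 — eliminated
Only n4 stuck-at-0 reproduces the observed 0.

n4 stuck-at-0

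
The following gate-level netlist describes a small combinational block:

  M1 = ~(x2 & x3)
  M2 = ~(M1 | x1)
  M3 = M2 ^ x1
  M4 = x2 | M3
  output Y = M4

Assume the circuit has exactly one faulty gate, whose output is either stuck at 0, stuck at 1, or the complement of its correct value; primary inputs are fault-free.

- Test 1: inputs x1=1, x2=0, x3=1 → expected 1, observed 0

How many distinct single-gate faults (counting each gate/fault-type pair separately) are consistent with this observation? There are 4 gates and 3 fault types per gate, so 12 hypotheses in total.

Fault-free: M1=1, M2=0, M3=1, M4=1 → 1. Observed 0.
  M1 stuck-at-0: output 1 ✗
  M1 stuck-at-1: output 1 ✗
  M1 inverted output: output 1 ✗
  M2 stuck-at-0: output 1 ✗
  M2 stuck-at-1: output 0 ✓
  M2 inverted output: output 0 ✓
  M3 stuck-at-0: output 0 ✓
  M3 stuck-at-1: output 1 ✗
  M3 inverted output: output 0 ✓
  M4 stuck-at-0: output 0 ✓
  M4 stuck-at-1: output 1 ✗
  M4 inverted output: output 0 ✓
Consistent faults: {M2 stuck-at-1, M2 inverted output, M3 stuck-at-0, M3 inverted output, M4 stuck-at-0, M4 inverted output} — 6 in all.

6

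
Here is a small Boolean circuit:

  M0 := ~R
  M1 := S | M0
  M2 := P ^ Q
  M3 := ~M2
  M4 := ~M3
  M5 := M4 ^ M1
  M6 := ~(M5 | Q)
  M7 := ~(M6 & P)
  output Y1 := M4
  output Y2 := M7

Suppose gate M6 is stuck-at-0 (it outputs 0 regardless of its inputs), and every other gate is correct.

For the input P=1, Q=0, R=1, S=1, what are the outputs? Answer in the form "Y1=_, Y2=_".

Y1=1, Y2=1

Propagate with M6 forced: M0=0, M1=1, M2=1, M3=0, M4=1, M5=0, M6=0 [stuck-at-0], M7=1.
So the outputs are Y1=1, Y2=1. (Without the fault they would be Y1=1, Y2=0.)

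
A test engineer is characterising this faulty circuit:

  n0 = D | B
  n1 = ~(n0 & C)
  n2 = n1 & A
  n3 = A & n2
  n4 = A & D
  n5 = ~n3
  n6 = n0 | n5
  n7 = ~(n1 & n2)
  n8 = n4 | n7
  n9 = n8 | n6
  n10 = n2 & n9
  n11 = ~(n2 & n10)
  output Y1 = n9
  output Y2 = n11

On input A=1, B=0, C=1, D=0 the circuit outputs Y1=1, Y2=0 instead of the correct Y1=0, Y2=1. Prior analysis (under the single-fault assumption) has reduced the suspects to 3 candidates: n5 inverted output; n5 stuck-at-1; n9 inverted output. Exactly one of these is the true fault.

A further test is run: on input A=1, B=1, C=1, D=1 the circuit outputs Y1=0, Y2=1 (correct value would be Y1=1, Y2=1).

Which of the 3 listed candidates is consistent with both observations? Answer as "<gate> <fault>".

n9 inverted output

Evaluate each candidate on input A=1, B=1, C=1, D=1:
  n5 inverted output: n0=1, n1=0, n2=0, n3=0, n4=1, n5=0 [inverted output], n6=1, n7=1, n8=1, n9=1, n10=0, n11=1 → Y1=1, Y2=1 — eliminated
  n5 stuck-at-1: n0=1, n1=0, n2=0, n3=0, n4=1, n5=1 [stuck-at-1], n6=1, n7=1, n8=1, n9=1, n10=0, n11=1 → Y1=1, Y2=1 — eliminated
  n9 inverted output: n0=1, n1=0, n2=0, n3=0, n4=1, n5=1, n6=1, n7=1, n8=1, n9=0 [inverted output], n10=0, n11=1 → Y1=0, Y2=1 — matches
Only n9 inverted output reproduces the observed Y1=0, Y2=1.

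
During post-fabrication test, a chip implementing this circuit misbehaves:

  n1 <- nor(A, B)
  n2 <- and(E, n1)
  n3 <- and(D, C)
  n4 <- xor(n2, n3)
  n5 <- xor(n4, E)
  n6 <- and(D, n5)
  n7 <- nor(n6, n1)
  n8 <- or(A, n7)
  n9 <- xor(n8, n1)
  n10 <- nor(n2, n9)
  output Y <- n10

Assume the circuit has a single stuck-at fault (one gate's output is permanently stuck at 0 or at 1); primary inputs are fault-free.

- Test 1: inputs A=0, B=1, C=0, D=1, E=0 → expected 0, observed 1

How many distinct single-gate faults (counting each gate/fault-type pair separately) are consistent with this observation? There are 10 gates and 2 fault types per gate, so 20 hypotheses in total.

Fault-free: n1=0, n2=0, n3=0, n4=0, n5=0, n6=0, n7=1, n8=1, n9=1, n10=0 → 0. Observed 1.
  n1: none of the 2 fault types match ✗
  n2: none of the 2 fault types match ✗
  n3: stuck-at-1 ✓; others ✗
  n4: stuck-at-1 ✓; others ✗
  n5: stuck-at-1 ✓; others ✗
  n6: stuck-at-1 ✓; others ✗
  n7: stuck-at-0 ✓; others ✗
  n8: stuck-at-0 ✓; others ✗
  n9: stuck-at-0 ✓; others ✗
  n10: stuck-at-1 ✓; others ✗
Consistent faults: {n3 stuck-at-1, n4 stuck-at-1, n5 stuck-at-1, n6 stuck-at-1, n7 stuck-at-0, n8 stuck-at-0, n9 stuck-at-0, n10 stuck-at-1} — 8 in all.

8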